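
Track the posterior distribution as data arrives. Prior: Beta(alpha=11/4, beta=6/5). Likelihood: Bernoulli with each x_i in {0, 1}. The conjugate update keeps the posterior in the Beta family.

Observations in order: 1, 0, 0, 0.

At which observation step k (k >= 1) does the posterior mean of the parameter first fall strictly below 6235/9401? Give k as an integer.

obs 1: x=1 → posterior Beta(15/4, 6/5)
obs 2: x=0 → posterior Beta(15/4, 11/5)
obs 3: x=0 → posterior Beta(15/4, 16/5)
obs 4: x=0 → posterior Beta(15/4, 21/5)

k = 2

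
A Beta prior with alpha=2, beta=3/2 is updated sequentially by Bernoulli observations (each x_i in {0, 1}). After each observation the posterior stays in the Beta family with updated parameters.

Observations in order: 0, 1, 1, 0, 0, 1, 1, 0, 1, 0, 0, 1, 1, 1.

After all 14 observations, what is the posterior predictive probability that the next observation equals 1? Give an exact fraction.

obs 1: x=0 → posterior Beta(2, 5/2)
obs 2: x=1 → posterior Beta(3, 5/2)
obs 3: x=1 → posterior Beta(4, 5/2)
obs 4: x=0 → posterior Beta(4, 7/2)
obs 5: x=0 → posterior Beta(4, 9/2)
obs 6: x=1 → posterior Beta(5, 9/2)
obs 7: x=1 → posterior Beta(6, 9/2)
obs 8: x=0 → posterior Beta(6, 11/2)
obs 9: x=1 → posterior Beta(7, 11/2)
obs 10: x=0 → posterior Beta(7, 13/2)
obs 11: x=0 → posterior Beta(7, 15/2)
obs 12: x=1 → posterior Beta(8, 15/2)
obs 13: x=1 → posterior Beta(9, 15/2)
obs 14: x=1 → posterior Beta(10, 15/2)

4/7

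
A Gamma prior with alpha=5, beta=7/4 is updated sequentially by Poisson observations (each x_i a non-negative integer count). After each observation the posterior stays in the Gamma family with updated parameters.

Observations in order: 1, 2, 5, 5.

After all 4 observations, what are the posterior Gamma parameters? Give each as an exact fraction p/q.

alpha=18, beta=23/4

obs 1: x=1 → posterior Gamma(6, 11/4)
obs 2: x=2 → posterior Gamma(8, 15/4)
obs 3: x=5 → posterior Gamma(13, 19/4)
obs 4: x=5 → posterior Gamma(18, 23/4)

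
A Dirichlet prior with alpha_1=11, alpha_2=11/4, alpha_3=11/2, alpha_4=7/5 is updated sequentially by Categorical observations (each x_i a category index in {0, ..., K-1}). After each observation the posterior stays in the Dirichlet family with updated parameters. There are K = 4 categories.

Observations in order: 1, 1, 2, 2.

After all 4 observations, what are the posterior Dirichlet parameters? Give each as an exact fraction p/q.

alpha_1=11, alpha_2=19/4, alpha_3=15/2, alpha_4=7/5

obs 1: x=1 → posterior Dirichlet(11, 15/4, 11/2, 7/5)
obs 2: x=1 → posterior Dirichlet(11, 19/4, 11/2, 7/5)
obs 3: x=2 → posterior Dirichlet(11, 19/4, 13/2, 7/5)
obs 4: x=2 → posterior Dirichlet(11, 19/4, 15/2, 7/5)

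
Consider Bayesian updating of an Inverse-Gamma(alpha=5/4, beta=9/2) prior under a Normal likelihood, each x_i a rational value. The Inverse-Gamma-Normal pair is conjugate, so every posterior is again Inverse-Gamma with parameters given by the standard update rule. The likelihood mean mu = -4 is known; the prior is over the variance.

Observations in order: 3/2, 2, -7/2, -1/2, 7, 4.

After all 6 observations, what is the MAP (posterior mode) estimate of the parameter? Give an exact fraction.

1091/42

obs 1: x=3/2 → posterior Inverse-Gamma(7/4, 157/8)
obs 2: x=2 → posterior Inverse-Gamma(9/4, 301/8)
obs 3: x=-7/2 → posterior Inverse-Gamma(11/4, 151/4)
obs 4: x=-1/2 → posterior Inverse-Gamma(13/4, 351/8)
obs 5: x=7 → posterior Inverse-Gamma(15/4, 835/8)
obs 6: x=4 → posterior Inverse-Gamma(17/4, 1091/8)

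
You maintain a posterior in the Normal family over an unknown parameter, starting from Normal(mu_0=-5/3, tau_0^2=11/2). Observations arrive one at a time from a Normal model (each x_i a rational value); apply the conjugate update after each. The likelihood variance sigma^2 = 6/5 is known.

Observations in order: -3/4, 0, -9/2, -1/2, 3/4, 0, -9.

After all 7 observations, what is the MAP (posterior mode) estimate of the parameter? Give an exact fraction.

obs 1: x=-3/4 → posterior Normal(-245/268, 66/67)
obs 2: x=0 → posterior Normal(-245/488, 33/61)
obs 3: x=-9/2 → posterior Normal(-1235/708, 22/59)
obs 4: x=-1/2 → posterior Normal(-1345/928, 33/116)
obs 5: x=3/4 → posterior Normal(-295/287, 66/287)
obs 6: x=0 → posterior Normal(-295/342, 11/57)
obs 7: x=-9 → posterior Normal(-790/397, 66/397)

-790/397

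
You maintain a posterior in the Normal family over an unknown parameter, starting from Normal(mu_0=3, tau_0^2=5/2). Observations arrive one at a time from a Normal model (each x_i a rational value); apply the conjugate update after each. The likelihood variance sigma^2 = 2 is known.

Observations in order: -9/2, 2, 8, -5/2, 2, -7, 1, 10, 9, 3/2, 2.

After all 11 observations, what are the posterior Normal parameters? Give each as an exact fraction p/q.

obs 1: x=-9/2 → posterior Normal(-7/6, 10/9)
obs 2: x=2 → posterior Normal(-1/28, 5/7)
obs 3: x=8 → posterior Normal(79/38, 10/19)
obs 4: x=-5/2 → posterior Normal(9/8, 5/12)
obs 5: x=2 → posterior Normal(37/29, 10/29)
obs 6: x=-7 → posterior Normal(1/17, 5/17)
obs 7: x=1 → posterior Normal(7/39, 10/39)
obs 8: x=10 → posterior Normal(57/44, 5/22)
obs 9: x=9 → posterior Normal(102/49, 10/49)
obs 10: x=3/2 → posterior Normal(73/36, 5/27)
obs 11: x=2 → posterior Normal(239/118, 10/59)

mu_0=239/118, tau_0^2=10/59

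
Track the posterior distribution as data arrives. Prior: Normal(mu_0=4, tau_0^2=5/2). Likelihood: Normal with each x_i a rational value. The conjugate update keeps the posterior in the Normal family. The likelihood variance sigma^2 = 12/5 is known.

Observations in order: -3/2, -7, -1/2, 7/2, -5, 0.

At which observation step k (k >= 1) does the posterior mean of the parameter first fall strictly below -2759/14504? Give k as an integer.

k = 2

obs 1: x=-3/2 → posterior Normal(117/98, 60/49)
obs 2: x=-7 → posterior Normal(-233/148, 30/37)
obs 3: x=-1/2 → posterior Normal(-43/33, 20/33)
obs 4: x=7/2 → posterior Normal(-83/248, 15/31)
obs 5: x=-5 → posterior Normal(-333/298, 60/149)
obs 6: x=0 → posterior Normal(-111/116, 10/29)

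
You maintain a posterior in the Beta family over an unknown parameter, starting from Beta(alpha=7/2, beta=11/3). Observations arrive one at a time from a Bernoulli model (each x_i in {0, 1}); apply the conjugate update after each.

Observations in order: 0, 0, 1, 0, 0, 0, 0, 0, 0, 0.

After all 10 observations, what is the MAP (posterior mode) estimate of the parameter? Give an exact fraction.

obs 1: x=0 → posterior Beta(7/2, 14/3)
obs 2: x=0 → posterior Beta(7/2, 17/3)
obs 3: x=1 → posterior Beta(9/2, 17/3)
obs 4: x=0 → posterior Beta(9/2, 20/3)
obs 5: x=0 → posterior Beta(9/2, 23/3)
obs 6: x=0 → posterior Beta(9/2, 26/3)
obs 7: x=0 → posterior Beta(9/2, 29/3)
obs 8: x=0 → posterior Beta(9/2, 32/3)
obs 9: x=0 → posterior Beta(9/2, 35/3)
obs 10: x=0 → posterior Beta(9/2, 38/3)

3/13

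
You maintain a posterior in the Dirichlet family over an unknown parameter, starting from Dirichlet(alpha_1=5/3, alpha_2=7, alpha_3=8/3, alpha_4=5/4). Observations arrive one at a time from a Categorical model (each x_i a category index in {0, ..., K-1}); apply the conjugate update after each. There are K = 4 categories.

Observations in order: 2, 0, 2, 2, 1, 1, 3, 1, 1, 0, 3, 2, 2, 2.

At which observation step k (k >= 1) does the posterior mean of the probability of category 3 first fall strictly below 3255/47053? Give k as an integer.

obs 1: x=2 → posterior Dirichlet(5/3, 7, 11/3, 5/4)
obs 2: x=0 → posterior Dirichlet(8/3, 7, 11/3, 5/4)
obs 3: x=2 → posterior Dirichlet(8/3, 7, 14/3, 5/4)
obs 4: x=2 → posterior Dirichlet(8/3, 7, 17/3, 5/4)
obs 5: x=1 → posterior Dirichlet(8/3, 8, 17/3, 5/4)
obs 6: x=1 → posterior Dirichlet(8/3, 9, 17/3, 5/4)
obs 7: x=3 → posterior Dirichlet(8/3, 9, 17/3, 9/4)
obs 8: x=1 → posterior Dirichlet(8/3, 10, 17/3, 9/4)
obs 9: x=1 → posterior Dirichlet(8/3, 11, 17/3, 9/4)
obs 10: x=0 → posterior Dirichlet(11/3, 11, 17/3, 9/4)
obs 11: x=3 → posterior Dirichlet(11/3, 11, 17/3, 13/4)
obs 12: x=2 → posterior Dirichlet(11/3, 11, 20/3, 13/4)
obs 13: x=2 → posterior Dirichlet(11/3, 11, 23/3, 13/4)
obs 14: x=2 → posterior Dirichlet(11/3, 11, 26/3, 13/4)

k = 6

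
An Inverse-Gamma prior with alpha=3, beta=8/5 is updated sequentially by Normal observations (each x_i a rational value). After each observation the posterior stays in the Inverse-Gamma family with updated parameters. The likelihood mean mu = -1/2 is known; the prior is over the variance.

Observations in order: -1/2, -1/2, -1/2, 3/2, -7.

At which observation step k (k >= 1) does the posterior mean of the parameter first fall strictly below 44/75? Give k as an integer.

obs 1: x=-1/2 → posterior Inverse-Gamma(7/2, 8/5)
obs 2: x=-1/2 → posterior Inverse-Gamma(4, 8/5)
obs 3: x=-1/2 → posterior Inverse-Gamma(9/2, 8/5)
obs 4: x=3/2 → posterior Inverse-Gamma(5, 18/5)
obs 5: x=-7 → posterior Inverse-Gamma(11/2, 989/40)

k = 2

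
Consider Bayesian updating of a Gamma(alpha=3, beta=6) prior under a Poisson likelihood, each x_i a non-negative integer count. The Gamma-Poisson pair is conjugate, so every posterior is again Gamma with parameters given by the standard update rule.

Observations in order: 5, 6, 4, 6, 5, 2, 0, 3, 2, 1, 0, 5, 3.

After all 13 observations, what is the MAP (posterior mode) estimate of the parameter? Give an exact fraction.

44/19

obs 1: x=5 → posterior Gamma(8, 7)
obs 2: x=6 → posterior Gamma(14, 8)
obs 3: x=4 → posterior Gamma(18, 9)
obs 4: x=6 → posterior Gamma(24, 10)
obs 5: x=5 → posterior Gamma(29, 11)
obs 6: x=2 → posterior Gamma(31, 12)
obs 7: x=0 → posterior Gamma(31, 13)
obs 8: x=3 → posterior Gamma(34, 14)
obs 9: x=2 → posterior Gamma(36, 15)
obs 10: x=1 → posterior Gamma(37, 16)
obs 11: x=0 → posterior Gamma(37, 17)
obs 12: x=5 → posterior Gamma(42, 18)
obs 13: x=3 → posterior Gamma(45, 19)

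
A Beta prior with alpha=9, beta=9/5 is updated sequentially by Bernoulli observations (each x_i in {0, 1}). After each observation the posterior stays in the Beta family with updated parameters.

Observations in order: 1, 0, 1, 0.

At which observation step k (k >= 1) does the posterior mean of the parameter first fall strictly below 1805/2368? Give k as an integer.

k = 4

obs 1: x=1 → posterior Beta(10, 9/5)
obs 2: x=0 → posterior Beta(10, 14/5)
obs 3: x=1 → posterior Beta(11, 14/5)
obs 4: x=0 → posterior Beta(11, 19/5)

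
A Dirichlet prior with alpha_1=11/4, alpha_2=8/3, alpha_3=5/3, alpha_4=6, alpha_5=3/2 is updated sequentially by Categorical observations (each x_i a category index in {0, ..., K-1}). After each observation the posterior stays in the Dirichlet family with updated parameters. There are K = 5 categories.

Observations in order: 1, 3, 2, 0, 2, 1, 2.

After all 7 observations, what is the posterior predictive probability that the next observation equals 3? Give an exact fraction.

obs 1: x=1 → posterior Dirichlet(11/4, 11/3, 5/3, 6, 3/2)
obs 2: x=3 → posterior Dirichlet(11/4, 11/3, 5/3, 7, 3/2)
obs 3: x=2 → posterior Dirichlet(11/4, 11/3, 8/3, 7, 3/2)
obs 4: x=0 → posterior Dirichlet(15/4, 11/3, 8/3, 7, 3/2)
obs 5: x=2 → posterior Dirichlet(15/4, 11/3, 11/3, 7, 3/2)
obs 6: x=1 → posterior Dirichlet(15/4, 14/3, 11/3, 7, 3/2)
obs 7: x=2 → posterior Dirichlet(15/4, 14/3, 14/3, 7, 3/2)

12/37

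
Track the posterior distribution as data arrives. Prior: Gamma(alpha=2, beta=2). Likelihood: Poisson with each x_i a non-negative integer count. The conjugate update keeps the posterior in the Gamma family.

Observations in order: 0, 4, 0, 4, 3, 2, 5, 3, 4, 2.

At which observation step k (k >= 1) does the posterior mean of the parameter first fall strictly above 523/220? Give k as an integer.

obs 1: x=0 → posterior Gamma(2, 3)
obs 2: x=4 → posterior Gamma(6, 4)
obs 3: x=0 → posterior Gamma(6, 5)
obs 4: x=4 → posterior Gamma(10, 6)
obs 5: x=3 → posterior Gamma(13, 7)
obs 6: x=2 → posterior Gamma(15, 8)
obs 7: x=5 → posterior Gamma(20, 9)
obs 8: x=3 → posterior Gamma(23, 10)
obs 9: x=4 → posterior Gamma(27, 11)
obs 10: x=2 → posterior Gamma(29, 12)

k = 9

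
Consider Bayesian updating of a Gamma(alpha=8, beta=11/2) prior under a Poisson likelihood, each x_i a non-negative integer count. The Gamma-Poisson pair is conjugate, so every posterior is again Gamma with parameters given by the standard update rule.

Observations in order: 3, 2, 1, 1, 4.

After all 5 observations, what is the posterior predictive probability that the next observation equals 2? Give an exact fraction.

obs 1: x=3 → posterior Gamma(11, 13/2)
obs 2: x=2 → posterior Gamma(13, 15/2)
obs 3: x=1 → posterior Gamma(14, 17/2)
obs 4: x=1 → posterior Gamma(15, 19/2)
obs 5: x=4 → posterior Gamma(19, 21/2)

10068857446651579855441393560/39471584120695485887249589623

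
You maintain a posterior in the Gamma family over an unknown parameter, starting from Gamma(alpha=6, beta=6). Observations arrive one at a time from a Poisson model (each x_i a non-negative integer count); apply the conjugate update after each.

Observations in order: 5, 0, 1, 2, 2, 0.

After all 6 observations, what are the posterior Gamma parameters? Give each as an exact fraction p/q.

alpha=16, beta=12

obs 1: x=5 → posterior Gamma(11, 7)
obs 2: x=0 → posterior Gamma(11, 8)
obs 3: x=1 → posterior Gamma(12, 9)
obs 4: x=2 → posterior Gamma(14, 10)
obs 5: x=2 → posterior Gamma(16, 11)
obs 6: x=0 → posterior Gamma(16, 12)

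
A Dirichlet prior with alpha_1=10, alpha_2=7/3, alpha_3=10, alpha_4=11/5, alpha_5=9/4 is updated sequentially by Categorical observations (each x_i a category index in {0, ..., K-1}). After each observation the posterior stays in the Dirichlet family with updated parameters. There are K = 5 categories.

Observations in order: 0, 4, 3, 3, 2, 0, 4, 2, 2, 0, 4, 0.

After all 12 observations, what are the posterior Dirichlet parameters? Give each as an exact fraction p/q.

alpha_1=14, alpha_2=7/3, alpha_3=13, alpha_4=21/5, alpha_5=21/4

obs 1: x=0 → posterior Dirichlet(11, 7/3, 10, 11/5, 9/4)
obs 2: x=4 → posterior Dirichlet(11, 7/3, 10, 11/5, 13/4)
obs 3: x=3 → posterior Dirichlet(11, 7/3, 10, 16/5, 13/4)
obs 4: x=3 → posterior Dirichlet(11, 7/3, 10, 21/5, 13/4)
obs 5: x=2 → posterior Dirichlet(11, 7/3, 11, 21/5, 13/4)
obs 6: x=0 → posterior Dirichlet(12, 7/3, 11, 21/5, 13/4)
obs 7: x=4 → posterior Dirichlet(12, 7/3, 11, 21/5, 17/4)
obs 8: x=2 → posterior Dirichlet(12, 7/3, 12, 21/5, 17/4)
obs 9: x=2 → posterior Dirichlet(12, 7/3, 13, 21/5, 17/4)
obs 10: x=0 → posterior Dirichlet(13, 7/3, 13, 21/5, 17/4)
obs 11: x=4 → posterior Dirichlet(13, 7/3, 13, 21/5, 21/4)
obs 12: x=0 → posterior Dirichlet(14, 7/3, 13, 21/5, 21/4)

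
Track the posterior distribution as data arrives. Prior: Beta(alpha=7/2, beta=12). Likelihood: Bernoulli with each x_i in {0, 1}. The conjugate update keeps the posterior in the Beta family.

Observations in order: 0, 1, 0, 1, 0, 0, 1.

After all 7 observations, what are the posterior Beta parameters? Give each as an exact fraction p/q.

alpha=13/2, beta=16

obs 1: x=0 → posterior Beta(7/2, 13)
obs 2: x=1 → posterior Beta(9/2, 13)
obs 3: x=0 → posterior Beta(9/2, 14)
obs 4: x=1 → posterior Beta(11/2, 14)
obs 5: x=0 → posterior Beta(11/2, 15)
obs 6: x=0 → posterior Beta(11/2, 16)
obs 7: x=1 → posterior Beta(13/2, 16)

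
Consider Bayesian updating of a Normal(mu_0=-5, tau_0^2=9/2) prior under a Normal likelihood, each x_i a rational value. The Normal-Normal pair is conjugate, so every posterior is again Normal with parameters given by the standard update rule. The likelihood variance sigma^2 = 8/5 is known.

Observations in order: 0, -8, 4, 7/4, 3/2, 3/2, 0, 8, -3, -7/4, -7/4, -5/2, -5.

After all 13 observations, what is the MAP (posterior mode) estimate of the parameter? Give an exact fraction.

-1265/2404

obs 1: x=0 → posterior Normal(-80/61, 72/61)
obs 2: x=-8 → posterior Normal(-220/53, 36/53)
obs 3: x=4 → posterior Normal(-260/151, 72/151)
obs 4: x=7/4 → posterior Normal(-725/784, 18/49)
obs 5: x=3/2 → posterior Normal(-455/964, 72/241)
obs 6: x=3/2 → posterior Normal(-185/1144, 36/143)
obs 7: x=0 → posterior Normal(-185/1324, 72/331)
obs 8: x=8 → posterior Normal(1255/1504, 9/47)
obs 9: x=-3 → posterior Normal(715/1684, 72/421)
obs 10: x=-7/4 → posterior Normal(50/233, 36/233)
obs 11: x=-7/4 → posterior Normal(85/2044, 72/511)
obs 12: x=-5/2 → posterior Normal(-365/2224, 18/139)
obs 13: x=-5 → posterior Normal(-1265/2404, 72/601)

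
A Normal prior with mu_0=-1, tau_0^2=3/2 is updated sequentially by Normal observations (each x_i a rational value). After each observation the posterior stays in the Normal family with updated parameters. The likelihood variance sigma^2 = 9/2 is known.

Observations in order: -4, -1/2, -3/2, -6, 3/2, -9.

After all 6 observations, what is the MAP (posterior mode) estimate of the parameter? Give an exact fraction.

-5/2

obs 1: x=-4 → posterior Normal(-7/4, 9/8)
obs 2: x=-1/2 → posterior Normal(-3/2, 9/10)
obs 3: x=-3/2 → posterior Normal(-3/2, 3/4)
obs 4: x=-6 → posterior Normal(-15/7, 9/14)
obs 5: x=3/2 → posterior Normal(-27/16, 9/16)
obs 6: x=-9 → posterior Normal(-5/2, 1/2)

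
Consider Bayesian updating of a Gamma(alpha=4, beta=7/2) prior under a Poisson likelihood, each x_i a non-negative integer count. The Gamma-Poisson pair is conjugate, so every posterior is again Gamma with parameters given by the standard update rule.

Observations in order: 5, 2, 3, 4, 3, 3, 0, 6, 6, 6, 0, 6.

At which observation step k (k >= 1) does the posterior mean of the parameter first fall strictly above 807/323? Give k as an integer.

k = 6

obs 1: x=5 → posterior Gamma(9, 9/2)
obs 2: x=2 → posterior Gamma(11, 11/2)
obs 3: x=3 → posterior Gamma(14, 13/2)
obs 4: x=4 → posterior Gamma(18, 15/2)
obs 5: x=3 → posterior Gamma(21, 17/2)
obs 6: x=3 → posterior Gamma(24, 19/2)
obs 7: x=0 → posterior Gamma(24, 21/2)
obs 8: x=6 → posterior Gamma(30, 23/2)
obs 9: x=6 → posterior Gamma(36, 25/2)
obs 10: x=6 → posterior Gamma(42, 27/2)
obs 11: x=0 → posterior Gamma(42, 29/2)
obs 12: x=6 → posterior Gamma(48, 31/2)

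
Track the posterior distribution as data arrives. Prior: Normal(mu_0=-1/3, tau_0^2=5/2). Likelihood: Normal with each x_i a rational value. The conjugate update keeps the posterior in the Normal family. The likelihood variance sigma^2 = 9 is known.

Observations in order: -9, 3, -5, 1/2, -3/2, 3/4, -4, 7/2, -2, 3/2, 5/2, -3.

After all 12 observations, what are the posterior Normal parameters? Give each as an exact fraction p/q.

mu_0=-93/104, tau_0^2=15/26

obs 1: x=-9 → posterior Normal(-51/23, 45/23)
obs 2: x=3 → posterior Normal(-9/7, 45/28)
obs 3: x=-5 → posterior Normal(-61/33, 15/11)
obs 4: x=1/2 → posterior Normal(-117/76, 45/38)
obs 5: x=-3/2 → posterior Normal(-66/43, 45/43)
obs 6: x=3/4 → posterior Normal(-83/64, 15/16)
obs 7: x=-4 → posterior Normal(-329/212, 45/53)
obs 8: x=7/2 → posterior Normal(-259/232, 45/58)
obs 9: x=-2 → posterior Normal(-299/252, 5/7)
obs 10: x=3/2 → posterior Normal(-269/272, 45/68)
obs 11: x=5/2 → posterior Normal(-3/4, 45/73)
obs 12: x=-3 → posterior Normal(-93/104, 15/26)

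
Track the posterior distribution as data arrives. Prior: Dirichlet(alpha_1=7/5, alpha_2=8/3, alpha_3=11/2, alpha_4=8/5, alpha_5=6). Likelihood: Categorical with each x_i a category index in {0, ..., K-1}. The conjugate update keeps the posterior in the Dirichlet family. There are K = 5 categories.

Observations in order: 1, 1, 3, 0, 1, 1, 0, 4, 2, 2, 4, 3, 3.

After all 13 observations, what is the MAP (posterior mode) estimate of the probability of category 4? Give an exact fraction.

obs 1: x=1 → posterior Dirichlet(7/5, 11/3, 11/2, 8/5, 6)
obs 2: x=1 → posterior Dirichlet(7/5, 14/3, 11/2, 8/5, 6)
obs 3: x=3 → posterior Dirichlet(7/5, 14/3, 11/2, 13/5, 6)
obs 4: x=0 → posterior Dirichlet(12/5, 14/3, 11/2, 13/5, 6)
obs 5: x=1 → posterior Dirichlet(12/5, 17/3, 11/2, 13/5, 6)
obs 6: x=1 → posterior Dirichlet(12/5, 20/3, 11/2, 13/5, 6)
obs 7: x=0 → posterior Dirichlet(17/5, 20/3, 11/2, 13/5, 6)
obs 8: x=4 → posterior Dirichlet(17/5, 20/3, 11/2, 13/5, 7)
obs 9: x=2 → posterior Dirichlet(17/5, 20/3, 13/2, 13/5, 7)
obs 10: x=2 → posterior Dirichlet(17/5, 20/3, 15/2, 13/5, 7)
obs 11: x=4 → posterior Dirichlet(17/5, 20/3, 15/2, 13/5, 8)
obs 12: x=3 → posterior Dirichlet(17/5, 20/3, 15/2, 18/5, 8)
obs 13: x=3 → posterior Dirichlet(17/5, 20/3, 15/2, 23/5, 8)

42/151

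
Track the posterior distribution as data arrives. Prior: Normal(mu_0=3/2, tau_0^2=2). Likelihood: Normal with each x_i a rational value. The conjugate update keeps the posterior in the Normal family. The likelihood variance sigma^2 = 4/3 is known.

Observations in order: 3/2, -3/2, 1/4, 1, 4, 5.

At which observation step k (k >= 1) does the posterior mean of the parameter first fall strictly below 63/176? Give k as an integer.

k = 3

obs 1: x=3/2 → posterior Normal(3/2, 4/5)
obs 2: x=-3/2 → posterior Normal(3/8, 1/2)
obs 3: x=1/4 → posterior Normal(15/44, 4/11)
obs 4: x=1 → posterior Normal(27/56, 2/7)
obs 5: x=4 → posterior Normal(75/68, 4/17)
obs 6: x=5 → posterior Normal(27/16, 1/5)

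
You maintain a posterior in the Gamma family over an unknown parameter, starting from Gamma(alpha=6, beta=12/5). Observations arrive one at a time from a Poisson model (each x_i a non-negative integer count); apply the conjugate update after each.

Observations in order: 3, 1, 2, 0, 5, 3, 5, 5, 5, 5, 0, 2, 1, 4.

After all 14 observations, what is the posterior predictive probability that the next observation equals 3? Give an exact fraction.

obs 1: x=3 → posterior Gamma(9, 17/5)
obs 2: x=1 → posterior Gamma(10, 22/5)
obs 3: x=2 → posterior Gamma(12, 27/5)
obs 4: x=0 → posterior Gamma(12, 32/5)
obs 5: x=5 → posterior Gamma(17, 37/5)
obs 6: x=3 → posterior Gamma(20, 42/5)
obs 7: x=5 → posterior Gamma(25, 47/5)
obs 8: x=5 → posterior Gamma(30, 52/5)
obs 9: x=5 → posterior Gamma(35, 57/5)
obs 10: x=5 → posterior Gamma(40, 62/5)
obs 11: x=0 → posterior Gamma(40, 67/5)
obs 12: x=2 → posterior Gamma(42, 72/5)
obs 13: x=1 → posterior Gamma(43, 77/5)
obs 14: x=4 → posterior Gamma(47, 82/5)

2049014350298732719511209054445336214240505449962769429094492453968736179500392269649704648704000/9461557454554455418106438294313334722691424906350889443852373553132307448729622320800458637119249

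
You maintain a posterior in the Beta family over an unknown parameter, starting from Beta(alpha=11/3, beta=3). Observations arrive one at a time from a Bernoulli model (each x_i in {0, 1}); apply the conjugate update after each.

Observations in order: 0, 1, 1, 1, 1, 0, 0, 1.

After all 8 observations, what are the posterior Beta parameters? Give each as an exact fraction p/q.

alpha=26/3, beta=6

obs 1: x=0 → posterior Beta(11/3, 4)
obs 2: x=1 → posterior Beta(14/3, 4)
obs 3: x=1 → posterior Beta(17/3, 4)
obs 4: x=1 → posterior Beta(20/3, 4)
obs 5: x=1 → posterior Beta(23/3, 4)
obs 6: x=0 → posterior Beta(23/3, 5)
obs 7: x=0 → posterior Beta(23/3, 6)
obs 8: x=1 → posterior Beta(26/3, 6)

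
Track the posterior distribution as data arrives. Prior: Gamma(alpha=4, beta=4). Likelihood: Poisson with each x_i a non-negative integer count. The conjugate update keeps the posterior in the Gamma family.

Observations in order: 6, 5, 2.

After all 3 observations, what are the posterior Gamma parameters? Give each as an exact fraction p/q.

obs 1: x=6 → posterior Gamma(10, 5)
obs 2: x=5 → posterior Gamma(15, 6)
obs 3: x=2 → posterior Gamma(17, 7)

alpha=17, beta=7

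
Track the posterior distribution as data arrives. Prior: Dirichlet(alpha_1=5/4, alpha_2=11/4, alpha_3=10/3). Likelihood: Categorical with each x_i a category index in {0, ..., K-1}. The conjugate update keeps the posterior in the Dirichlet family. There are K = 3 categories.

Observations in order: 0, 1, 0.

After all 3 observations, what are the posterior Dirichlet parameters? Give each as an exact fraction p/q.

obs 1: x=0 → posterior Dirichlet(9/4, 11/4, 10/3)
obs 2: x=1 → posterior Dirichlet(9/4, 15/4, 10/3)
obs 3: x=0 → posterior Dirichlet(13/4, 15/4, 10/3)

alpha_1=13/4, alpha_2=15/4, alpha_3=10/3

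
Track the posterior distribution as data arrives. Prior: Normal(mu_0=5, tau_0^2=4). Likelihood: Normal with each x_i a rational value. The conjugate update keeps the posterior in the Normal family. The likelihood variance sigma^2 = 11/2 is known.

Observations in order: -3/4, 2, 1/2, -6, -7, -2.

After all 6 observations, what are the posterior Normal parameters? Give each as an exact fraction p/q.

obs 1: x=-3/4 → posterior Normal(49/19, 44/19)
obs 2: x=2 → posterior Normal(65/27, 44/27)
obs 3: x=1/2 → posterior Normal(69/35, 44/35)
obs 4: x=-6 → posterior Normal(21/43, 44/43)
obs 5: x=-7 → posterior Normal(-35/51, 44/51)
obs 6: x=-2 → posterior Normal(-51/59, 44/59)

mu_0=-51/59, tau_0^2=44/59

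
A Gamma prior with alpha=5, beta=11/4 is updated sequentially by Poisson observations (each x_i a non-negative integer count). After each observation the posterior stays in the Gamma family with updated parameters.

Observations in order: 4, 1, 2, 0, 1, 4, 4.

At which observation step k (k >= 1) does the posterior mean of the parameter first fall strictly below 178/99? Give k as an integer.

obs 1: x=4 → posterior Gamma(9, 15/4)
obs 2: x=1 → posterior Gamma(10, 19/4)
obs 3: x=2 → posterior Gamma(12, 23/4)
obs 4: x=0 → posterior Gamma(12, 27/4)
obs 5: x=1 → posterior Gamma(13, 31/4)
obs 6: x=4 → posterior Gamma(17, 35/4)
obs 7: x=4 → posterior Gamma(21, 39/4)

k = 4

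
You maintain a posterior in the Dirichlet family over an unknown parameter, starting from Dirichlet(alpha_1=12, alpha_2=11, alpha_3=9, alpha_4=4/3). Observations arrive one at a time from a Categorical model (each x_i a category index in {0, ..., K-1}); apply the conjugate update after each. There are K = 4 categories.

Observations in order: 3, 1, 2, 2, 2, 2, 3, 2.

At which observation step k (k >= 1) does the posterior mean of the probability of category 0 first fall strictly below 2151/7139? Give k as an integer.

obs 1: x=3 → posterior Dirichlet(12, 11, 9, 7/3)
obs 2: x=1 → posterior Dirichlet(12, 12, 9, 7/3)
obs 3: x=2 → posterior Dirichlet(12, 12, 10, 7/3)
obs 4: x=2 → posterior Dirichlet(12, 12, 11, 7/3)
obs 5: x=2 → posterior Dirichlet(12, 12, 12, 7/3)
obs 6: x=2 → posterior Dirichlet(12, 12, 13, 7/3)
obs 7: x=3 → posterior Dirichlet(12, 12, 13, 10/3)
obs 8: x=2 → posterior Dirichlet(12, 12, 14, 10/3)

k = 7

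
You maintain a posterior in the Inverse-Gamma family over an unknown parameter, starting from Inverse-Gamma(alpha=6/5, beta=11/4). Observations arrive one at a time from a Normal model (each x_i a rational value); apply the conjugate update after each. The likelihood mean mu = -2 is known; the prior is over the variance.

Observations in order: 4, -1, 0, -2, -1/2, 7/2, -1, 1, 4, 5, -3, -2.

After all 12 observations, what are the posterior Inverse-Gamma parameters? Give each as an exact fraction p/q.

alpha=36/5, beta=175/2

obs 1: x=4 → posterior Inverse-Gamma(17/10, 83/4)
obs 2: x=-1 → posterior Inverse-Gamma(11/5, 85/4)
obs 3: x=0 → posterior Inverse-Gamma(27/10, 93/4)
obs 4: x=-2 → posterior Inverse-Gamma(16/5, 93/4)
obs 5: x=-1/2 → posterior Inverse-Gamma(37/10, 195/8)
obs 6: x=7/2 → posterior Inverse-Gamma(21/5, 79/2)
obs 7: x=-1 → posterior Inverse-Gamma(47/10, 40)
obs 8: x=1 → posterior Inverse-Gamma(26/5, 89/2)
obs 9: x=4 → posterior Inverse-Gamma(57/10, 125/2)
obs 10: x=5 → posterior Inverse-Gamma(31/5, 87)
obs 11: x=-3 → posterior Inverse-Gamma(67/10, 175/2)
obs 12: x=-2 → posterior Inverse-Gamma(36/5, 175/2)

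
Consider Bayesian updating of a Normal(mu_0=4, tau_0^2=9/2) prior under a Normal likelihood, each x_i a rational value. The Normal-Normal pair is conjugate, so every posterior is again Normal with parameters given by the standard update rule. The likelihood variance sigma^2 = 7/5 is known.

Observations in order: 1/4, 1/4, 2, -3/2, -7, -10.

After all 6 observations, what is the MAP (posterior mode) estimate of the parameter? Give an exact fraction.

obs 1: x=1/4 → posterior Normal(269/236, 63/59)
obs 2: x=1/4 → posterior Normal(157/208, 63/104)
obs 3: x=2 → posterior Normal(337/298, 63/149)
obs 4: x=-3/2 → posterior Normal(101/194, 63/194)
obs 5: x=-7 → posterior Normal(-214/239, 63/239)
obs 6: x=-10 → posterior Normal(-166/71, 63/284)

-166/71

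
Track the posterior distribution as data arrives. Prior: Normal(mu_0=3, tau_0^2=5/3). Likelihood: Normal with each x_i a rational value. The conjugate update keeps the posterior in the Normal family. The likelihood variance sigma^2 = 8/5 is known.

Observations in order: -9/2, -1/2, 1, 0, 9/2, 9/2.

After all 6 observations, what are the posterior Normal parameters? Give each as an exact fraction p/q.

mu_0=197/174, tau_0^2=20/87

obs 1: x=-9/2 → posterior Normal(-81/98, 40/49)
obs 2: x=-1/2 → posterior Normal(-53/74, 20/37)
obs 3: x=1 → posterior Normal(-28/99, 40/99)
obs 4: x=0 → posterior Normal(-7/31, 10/31)
obs 5: x=9/2 → posterior Normal(169/298, 40/149)
obs 6: x=9/2 → posterior Normal(197/174, 20/87)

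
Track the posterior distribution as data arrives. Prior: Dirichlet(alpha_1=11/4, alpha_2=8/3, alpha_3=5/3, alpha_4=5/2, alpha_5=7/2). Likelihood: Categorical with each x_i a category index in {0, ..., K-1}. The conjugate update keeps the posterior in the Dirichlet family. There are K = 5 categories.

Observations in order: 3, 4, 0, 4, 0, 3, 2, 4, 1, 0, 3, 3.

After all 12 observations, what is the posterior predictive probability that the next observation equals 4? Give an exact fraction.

78/301

obs 1: x=3 → posterior Dirichlet(11/4, 8/3, 5/3, 7/2, 7/2)
obs 2: x=4 → posterior Dirichlet(11/4, 8/3, 5/3, 7/2, 9/2)
obs 3: x=0 → posterior Dirichlet(15/4, 8/3, 5/3, 7/2, 9/2)
obs 4: x=4 → posterior Dirichlet(15/4, 8/3, 5/3, 7/2, 11/2)
obs 5: x=0 → posterior Dirichlet(19/4, 8/3, 5/3, 7/2, 11/2)
obs 6: x=3 → posterior Dirichlet(19/4, 8/3, 5/3, 9/2, 11/2)
obs 7: x=2 → posterior Dirichlet(19/4, 8/3, 8/3, 9/2, 11/2)
obs 8: x=4 → posterior Dirichlet(19/4, 8/3, 8/3, 9/2, 13/2)
obs 9: x=1 → posterior Dirichlet(19/4, 11/3, 8/3, 9/2, 13/2)
obs 10: x=0 → posterior Dirichlet(23/4, 11/3, 8/3, 9/2, 13/2)
obs 11: x=3 → posterior Dirichlet(23/4, 11/3, 8/3, 11/2, 13/2)
obs 12: x=3 → posterior Dirichlet(23/4, 11/3, 8/3, 13/2, 13/2)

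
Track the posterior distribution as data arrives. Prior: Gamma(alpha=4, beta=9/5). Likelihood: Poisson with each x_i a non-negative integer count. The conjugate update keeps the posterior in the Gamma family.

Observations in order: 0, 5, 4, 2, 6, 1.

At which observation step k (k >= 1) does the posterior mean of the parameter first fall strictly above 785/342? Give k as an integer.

k = 2

obs 1: x=0 → posterior Gamma(4, 14/5)
obs 2: x=5 → posterior Gamma(9, 19/5)
obs 3: x=4 → posterior Gamma(13, 24/5)
obs 4: x=2 → posterior Gamma(15, 29/5)
obs 5: x=6 → posterior Gamma(21, 34/5)
obs 6: x=1 → posterior Gamma(22, 39/5)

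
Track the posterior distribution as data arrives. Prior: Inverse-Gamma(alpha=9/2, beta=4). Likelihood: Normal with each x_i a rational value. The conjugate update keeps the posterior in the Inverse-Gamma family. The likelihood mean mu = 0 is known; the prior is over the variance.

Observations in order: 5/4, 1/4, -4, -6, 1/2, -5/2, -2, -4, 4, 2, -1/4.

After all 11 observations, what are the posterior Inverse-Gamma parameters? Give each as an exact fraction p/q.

obs 1: x=5/4 → posterior Inverse-Gamma(5, 153/32)
obs 2: x=1/4 → posterior Inverse-Gamma(11/2, 77/16)
obs 3: x=-4 → posterior Inverse-Gamma(6, 205/16)
obs 4: x=-6 → posterior Inverse-Gamma(13/2, 493/16)
obs 5: x=1/2 → posterior Inverse-Gamma(7, 495/16)
obs 6: x=-5/2 → posterior Inverse-Gamma(15/2, 545/16)
obs 7: x=-2 → posterior Inverse-Gamma(8, 577/16)
obs 8: x=-4 → posterior Inverse-Gamma(17/2, 705/16)
obs 9: x=4 → posterior Inverse-Gamma(9, 833/16)
obs 10: x=2 → posterior Inverse-Gamma(19/2, 865/16)
obs 11: x=-1/4 → posterior Inverse-Gamma(10, 1731/32)

alpha=10, beta=1731/32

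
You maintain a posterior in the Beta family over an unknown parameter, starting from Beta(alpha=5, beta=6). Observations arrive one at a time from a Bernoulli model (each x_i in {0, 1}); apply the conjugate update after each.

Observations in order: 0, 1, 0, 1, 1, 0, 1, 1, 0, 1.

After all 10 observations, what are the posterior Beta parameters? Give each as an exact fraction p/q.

alpha=11, beta=10

obs 1: x=0 → posterior Beta(5, 7)
obs 2: x=1 → posterior Beta(6, 7)
obs 3: x=0 → posterior Beta(6, 8)
obs 4: x=1 → posterior Beta(7, 8)
obs 5: x=1 → posterior Beta(8, 8)
obs 6: x=0 → posterior Beta(8, 9)
obs 7: x=1 → posterior Beta(9, 9)
obs 8: x=1 → posterior Beta(10, 9)
obs 9: x=0 → posterior Beta(10, 10)
obs 10: x=1 → posterior Beta(11, 10)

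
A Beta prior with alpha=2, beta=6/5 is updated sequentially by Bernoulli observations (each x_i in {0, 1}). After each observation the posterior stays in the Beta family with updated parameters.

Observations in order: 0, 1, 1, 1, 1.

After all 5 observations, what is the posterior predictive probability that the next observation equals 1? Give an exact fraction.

obs 1: x=0 → posterior Beta(2, 11/5)
obs 2: x=1 → posterior Beta(3, 11/5)
obs 3: x=1 → posterior Beta(4, 11/5)
obs 4: x=1 → posterior Beta(5, 11/5)
obs 5: x=1 → posterior Beta(6, 11/5)

30/41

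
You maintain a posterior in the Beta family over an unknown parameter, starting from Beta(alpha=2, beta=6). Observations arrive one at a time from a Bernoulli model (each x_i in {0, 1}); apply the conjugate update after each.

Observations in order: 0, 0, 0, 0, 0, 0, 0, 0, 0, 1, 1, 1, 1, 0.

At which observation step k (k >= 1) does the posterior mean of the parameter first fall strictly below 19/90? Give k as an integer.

obs 1: x=0 → posterior Beta(2, 7)
obs 2: x=0 → posterior Beta(2, 8)
obs 3: x=0 → posterior Beta(2, 9)
obs 4: x=0 → posterior Beta(2, 10)
obs 5: x=0 → posterior Beta(2, 11)
obs 6: x=0 → posterior Beta(2, 12)
obs 7: x=0 → posterior Beta(2, 13)
obs 8: x=0 → posterior Beta(2, 14)
obs 9: x=0 → posterior Beta(2, 15)
obs 10: x=1 → posterior Beta(3, 15)
obs 11: x=1 → posterior Beta(4, 15)
obs 12: x=1 → posterior Beta(5, 15)
obs 13: x=1 → posterior Beta(6, 15)
obs 14: x=0 → posterior Beta(6, 16)

k = 2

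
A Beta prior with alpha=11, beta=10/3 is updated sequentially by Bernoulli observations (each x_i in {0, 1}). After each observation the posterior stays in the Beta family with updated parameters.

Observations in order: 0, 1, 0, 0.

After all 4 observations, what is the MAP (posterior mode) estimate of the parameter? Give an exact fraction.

33/49

obs 1: x=0 → posterior Beta(11, 13/3)
obs 2: x=1 → posterior Beta(12, 13/3)
obs 3: x=0 → posterior Beta(12, 16/3)
obs 4: x=0 → posterior Beta(12, 19/3)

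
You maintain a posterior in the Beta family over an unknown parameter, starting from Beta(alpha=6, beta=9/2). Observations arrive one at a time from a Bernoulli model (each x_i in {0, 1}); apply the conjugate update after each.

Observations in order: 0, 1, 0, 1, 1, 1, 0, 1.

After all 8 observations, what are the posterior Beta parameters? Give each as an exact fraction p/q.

obs 1: x=0 → posterior Beta(6, 11/2)
obs 2: x=1 → posterior Beta(7, 11/2)
obs 3: x=0 → posterior Beta(7, 13/2)
obs 4: x=1 → posterior Beta(8, 13/2)
obs 5: x=1 → posterior Beta(9, 13/2)
obs 6: x=1 → posterior Beta(10, 13/2)
obs 7: x=0 → posterior Beta(10, 15/2)
obs 8: x=1 → posterior Beta(11, 15/2)

alpha=11, beta=15/2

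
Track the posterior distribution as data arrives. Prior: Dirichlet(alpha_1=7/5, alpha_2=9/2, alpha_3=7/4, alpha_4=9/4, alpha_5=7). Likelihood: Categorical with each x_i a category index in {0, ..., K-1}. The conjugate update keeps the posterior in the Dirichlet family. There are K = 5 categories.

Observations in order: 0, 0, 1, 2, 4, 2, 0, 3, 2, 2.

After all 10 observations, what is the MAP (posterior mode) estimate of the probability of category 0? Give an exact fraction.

obs 1: x=0 → posterior Dirichlet(12/5, 9/2, 7/4, 9/4, 7)
obs 2: x=0 → posterior Dirichlet(17/5, 9/2, 7/4, 9/4, 7)
obs 3: x=1 → posterior Dirichlet(17/5, 11/2, 7/4, 9/4, 7)
obs 4: x=2 → posterior Dirichlet(17/5, 11/2, 11/4, 9/4, 7)
obs 5: x=4 → posterior Dirichlet(17/5, 11/2, 11/4, 9/4, 8)
obs 6: x=2 → posterior Dirichlet(17/5, 11/2, 15/4, 9/4, 8)
obs 7: x=0 → posterior Dirichlet(22/5, 11/2, 15/4, 9/4, 8)
obs 8: x=3 → posterior Dirichlet(22/5, 11/2, 15/4, 13/4, 8)
obs 9: x=2 → posterior Dirichlet(22/5, 11/2, 19/4, 13/4, 8)
obs 10: x=2 → posterior Dirichlet(22/5, 11/2, 23/4, 13/4, 8)

34/219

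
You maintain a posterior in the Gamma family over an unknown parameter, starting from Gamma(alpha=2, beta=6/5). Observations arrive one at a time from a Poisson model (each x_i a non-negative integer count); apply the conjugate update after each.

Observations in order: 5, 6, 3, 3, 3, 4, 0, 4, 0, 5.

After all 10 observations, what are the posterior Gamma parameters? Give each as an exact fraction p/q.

obs 1: x=5 → posterior Gamma(7, 11/5)
obs 2: x=6 → posterior Gamma(13, 16/5)
obs 3: x=3 → posterior Gamma(16, 21/5)
obs 4: x=3 → posterior Gamma(19, 26/5)
obs 5: x=3 → posterior Gamma(22, 31/5)
obs 6: x=4 → posterior Gamma(26, 36/5)
obs 7: x=0 → posterior Gamma(26, 41/5)
obs 8: x=4 → posterior Gamma(30, 46/5)
obs 9: x=0 → posterior Gamma(30, 51/5)
obs 10: x=5 → posterior Gamma(35, 56/5)

alpha=35, beta=56/5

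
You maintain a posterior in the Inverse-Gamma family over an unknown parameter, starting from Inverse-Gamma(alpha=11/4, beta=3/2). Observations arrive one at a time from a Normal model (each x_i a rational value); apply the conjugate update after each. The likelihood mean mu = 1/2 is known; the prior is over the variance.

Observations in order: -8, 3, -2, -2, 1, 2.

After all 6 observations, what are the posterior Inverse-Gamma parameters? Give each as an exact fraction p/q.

obs 1: x=-8 → posterior Inverse-Gamma(13/4, 301/8)
obs 2: x=3 → posterior Inverse-Gamma(15/4, 163/4)
obs 3: x=-2 → posterior Inverse-Gamma(17/4, 351/8)
obs 4: x=-2 → posterior Inverse-Gamma(19/4, 47)
obs 5: x=1 → posterior Inverse-Gamma(21/4, 377/8)
obs 6: x=2 → posterior Inverse-Gamma(23/4, 193/4)

alpha=23/4, beta=193/4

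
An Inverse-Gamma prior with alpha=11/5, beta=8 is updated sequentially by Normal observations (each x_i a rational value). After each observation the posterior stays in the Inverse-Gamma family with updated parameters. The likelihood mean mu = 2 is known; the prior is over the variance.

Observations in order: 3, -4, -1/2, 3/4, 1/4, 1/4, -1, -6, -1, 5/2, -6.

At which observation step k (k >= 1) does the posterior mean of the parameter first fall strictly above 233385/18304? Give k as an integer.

k = 8

obs 1: x=3 → posterior Inverse-Gamma(27/10, 17/2)
obs 2: x=-4 → posterior Inverse-Gamma(16/5, 53/2)
obs 3: x=-1/2 → posterior Inverse-Gamma(37/10, 237/8)
obs 4: x=3/4 → posterior Inverse-Gamma(21/5, 973/32)
obs 5: x=1/4 → posterior Inverse-Gamma(47/10, 511/16)
obs 6: x=1/4 → posterior Inverse-Gamma(26/5, 1071/32)
obs 7: x=-1 → posterior Inverse-Gamma(57/10, 1215/32)
obs 8: x=-6 → posterior Inverse-Gamma(31/5, 2239/32)
obs 9: x=-1 → posterior Inverse-Gamma(67/10, 2383/32)
obs 10: x=5/2 → posterior Inverse-Gamma(36/5, 2387/32)
obs 11: x=-6 → posterior Inverse-Gamma(77/10, 3411/32)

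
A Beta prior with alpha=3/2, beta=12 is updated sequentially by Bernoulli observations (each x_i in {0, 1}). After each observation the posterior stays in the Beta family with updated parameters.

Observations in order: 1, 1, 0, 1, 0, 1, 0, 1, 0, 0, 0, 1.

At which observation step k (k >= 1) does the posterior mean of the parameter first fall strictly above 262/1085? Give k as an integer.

obs 1: x=1 → posterior Beta(5/2, 12)
obs 2: x=1 → posterior Beta(7/2, 12)
obs 3: x=0 → posterior Beta(7/2, 13)
obs 4: x=1 → posterior Beta(9/2, 13)
obs 5: x=0 → posterior Beta(9/2, 14)
obs 6: x=1 → posterior Beta(11/2, 14)
obs 7: x=0 → posterior Beta(11/2, 15)
obs 8: x=1 → posterior Beta(13/2, 15)
obs 9: x=0 → posterior Beta(13/2, 16)
obs 10: x=0 → posterior Beta(13/2, 17)
obs 11: x=0 → posterior Beta(13/2, 18)
obs 12: x=1 → posterior Beta(15/2, 18)

k = 4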